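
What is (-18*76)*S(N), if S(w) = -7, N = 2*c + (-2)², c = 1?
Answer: 9576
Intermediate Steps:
N = 6 (N = 2*1 + (-2)² = 2 + 4 = 6)
(-18*76)*S(N) = -18*76*(-7) = -1368*(-7) = 9576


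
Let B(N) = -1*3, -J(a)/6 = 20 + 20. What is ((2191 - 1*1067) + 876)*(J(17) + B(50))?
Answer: -486000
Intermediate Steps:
J(a) = -240 (J(a) = -6*(20 + 20) = -6*40 = -240)
B(N) = -3
((2191 - 1*1067) + 876)*(J(17) + B(50)) = ((2191 - 1*1067) + 876)*(-240 - 3) = ((2191 - 1067) + 876)*(-243) = (1124 + 876)*(-243) = 2000*(-243) = -486000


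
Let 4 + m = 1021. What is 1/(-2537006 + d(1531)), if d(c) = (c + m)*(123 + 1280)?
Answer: 1/1037838 ≈ 9.6354e-7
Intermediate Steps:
m = 1017 (m = -4 + 1021 = 1017)
d(c) = 1426851 + 1403*c (d(c) = (c + 1017)*(123 + 1280) = (1017 + c)*1403 = 1426851 + 1403*c)
1/(-2537006 + d(1531)) = 1/(-2537006 + (1426851 + 1403*1531)) = 1/(-2537006 + (1426851 + 2147993)) = 1/(-2537006 + 3574844) = 1/1037838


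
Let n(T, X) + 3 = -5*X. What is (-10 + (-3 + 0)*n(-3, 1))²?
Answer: 196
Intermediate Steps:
n(T, X) = -3 - 5*X
(-10 + (-3 + 0)*n(-3, 1))² = (-10 + (-3 + 0)*(-3 - 5*1))² = (-10 - 3*(-3 - 5))² = (-10 - 3*(-8))² = (-10 + 24)² = 14² = 196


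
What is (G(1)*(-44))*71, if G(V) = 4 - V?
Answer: -9372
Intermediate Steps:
(G(1)*(-44))*71 = ((4 - 1*1)*(-44))*71 = ((4 - 1)*(-44))*71 = (3*(-44))*71 = -132*71 = -9372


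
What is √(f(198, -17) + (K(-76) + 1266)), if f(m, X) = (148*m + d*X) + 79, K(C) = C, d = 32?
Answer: √30029 ≈ 173.29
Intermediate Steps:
f(m, X) = 79 + 32*X + 148*m (f(m, X) = (148*m + 32*X) + 79 = (32*X + 148*m) + 79 = 79 + 32*X + 148*m)
√(f(198, -17) + (K(-76) + 1266)) = √((79 + 32*(-17) + 148*198) + (-76 + 1266)) = √((79 - 544 + 29304) + 1190) = √(28839 + 1190) = √30029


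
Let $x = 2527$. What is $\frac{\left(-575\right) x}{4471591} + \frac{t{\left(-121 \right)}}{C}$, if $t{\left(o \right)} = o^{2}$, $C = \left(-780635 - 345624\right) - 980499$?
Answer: $- \frac{135940895947}{409589570086} \approx -0.3319$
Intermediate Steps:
$C = -2106758$ ($C = -1126259 - 980499 = -2106758$)
$\frac{\left(-575\right) x}{4471591} + \frac{t{\left(-121 \right)}}{C} = \frac{\left(-575\right) 2527}{4471591} + \frac{\left(-121\right)^{2}}{-2106758} = \left(-1453025\right) \frac{1}{4471591} + 14641 \left(- \frac{1}{2106758}\right) = - \frac{63175}{194417} - \frac{14641}{2106758} = - \frac{135940895947}{409589570086}$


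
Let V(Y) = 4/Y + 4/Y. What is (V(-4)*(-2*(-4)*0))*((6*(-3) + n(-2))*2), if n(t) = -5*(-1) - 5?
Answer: 0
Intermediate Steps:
n(t) = 0 (n(t) = 5 - 5 = 0)
V(Y) = 8/Y
(V(-4)*(-2*(-4)*0))*((6*(-3) + n(-2))*2) = ((8/(-4))*(-2*(-4)*0))*((6*(-3) + 0)*2) = ((8*(-¼))*(8*0))*((-18 + 0)*2) = (-2*0)*(-18*2) = 0*(-36) = 0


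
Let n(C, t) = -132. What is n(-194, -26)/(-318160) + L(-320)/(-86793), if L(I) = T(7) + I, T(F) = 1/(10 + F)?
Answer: 22919473/5588559940 ≈ 0.0041011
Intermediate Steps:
L(I) = 1/17 + I (L(I) = 1/(10 + 7) + I = 1/17 + I)
n(-194, -26)/(-318160) + L(-320)/(-86793) = -132/(-318160) + (1/17 - 320)/(-86793) = -132*(-1/318160) - 5439/17*(-1/86793) = 33/79540 + 259/70261 = 22919473/5588559940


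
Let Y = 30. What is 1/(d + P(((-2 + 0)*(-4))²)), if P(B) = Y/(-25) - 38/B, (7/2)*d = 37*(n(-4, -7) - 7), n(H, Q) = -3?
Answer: -1120/120409 ≈ -0.0093016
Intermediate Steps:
d = -740/7 (d = 2*(37*(-3 - 7))/7 = 2*(37*(-10))/7 = (2/7)*(-370) = -740/7 ≈ -105.71)
P(B) = -6/5 - 38/B (P(B) = 30/(-25) - 38/B = 30*(-1/25) - 38/B = -6/5 - 38/B)
1/(d + P(((-2 + 0)*(-4))²)) = 1/(-740/7 + (-6/5 - 38*1/(16*(-2 + 0)²))) = 1/(-740/7 + (-6/5 - 38/((-2*(-4))²))) = 1/(-740/7 + (-6/5 - 38/(8²))) = 1/(-740/7 + (-6/5 - 38/64)) = 1/(-740/7 + (-6/5 - 38*1/64)) = 1/(-740/7 + (-6/5 - 19/32)) = 1/(-740/7 - 287/160) = 1/(-120409/1120) = -1120/120409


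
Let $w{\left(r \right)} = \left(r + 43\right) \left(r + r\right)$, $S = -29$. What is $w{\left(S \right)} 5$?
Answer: $-4060$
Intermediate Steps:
$w{\left(r \right)} = 2 r \left(43 + r\right)$ ($w{\left(r \right)} = \left(43 + r\right) 2 r = 2 r \left(43 + r\right)$)
$w{\left(S \right)} 5 = 2 \left(-29\right) \left(43 - 29\right) 5 = 2 \left(-29\right) 14 \cdot 5 = \left(-812\right) 5 = -4060$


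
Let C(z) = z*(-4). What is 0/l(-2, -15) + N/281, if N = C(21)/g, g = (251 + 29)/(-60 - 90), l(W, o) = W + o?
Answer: 45/281 ≈ 0.16014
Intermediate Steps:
C(z) = -4*z
g = -28/15 (g = 280/(-150) = 280*(-1/150) = -28/15 ≈ -1.8667)
N = 45 (N = (-4*21)/(-28/15) = -84*(-15/28) = 45)
0/l(-2, -15) + N/281 = 0/(-2 - 15) + 45/281 = 0/(-17) + 45*(1/281) = 0*(-1/17) + 45/281 = 0 + 45/281 = 45/281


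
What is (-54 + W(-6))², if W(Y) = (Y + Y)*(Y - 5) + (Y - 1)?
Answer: 5041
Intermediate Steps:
W(Y) = -1 + Y + 2*Y*(-5 + Y) (W(Y) = (2*Y)*(-5 + Y) + (-1 + Y) = 2*Y*(-5 + Y) + (-1 + Y) = -1 + Y + 2*Y*(-5 + Y))
(-54 + W(-6))² = (-54 + (-1 - 9*(-6) + 2*(-6)²))² = (-54 + (-1 + 54 + 2*36))² = (-54 + (-1 + 54 + 72))² = (-54 + 125)² = 71² = 5041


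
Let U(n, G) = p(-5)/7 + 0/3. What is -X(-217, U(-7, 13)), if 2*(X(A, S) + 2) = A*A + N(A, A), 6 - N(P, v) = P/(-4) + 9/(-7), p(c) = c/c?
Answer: -1317065/56 ≈ -23519.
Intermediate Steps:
p(c) = 1
U(n, G) = ⅐ (U(n, G) = 1/7 + 0/3 = 1*(⅐) + 0*(⅓) = ⅐ + 0 = ⅐)
N(P, v) = 51/7 + P/4 (N(P, v) = 6 - (P/(-4) + 9/(-7)) = 6 - (P*(-¼) + 9*(-⅐)) = 6 - (-P/4 - 9/7) = 6 - (-9/7 - P/4) = 6 + (9/7 + P/4) = 51/7 + P/4)
X(A, S) = 23/14 + A²/2 + A/8 (X(A, S) = -2 + (A*A + (51/7 + A/4))/2 = -2 + (A² + (51/7 + A/4))/2 = -2 + (51/7 + A² + A/4)/2 = -2 + (51/14 + A²/2 + A/8) = 23/14 + A²/2 + A/8)
-X(-217, U(-7, 13)) = -(23/14 + (½)*(-217)² + (⅛)*(-217)) = -(23/14 + (½)*47089 - 217/8) = -(23/14 + 47089/2 - 217/8) = -1*1317065/56 = -1317065/56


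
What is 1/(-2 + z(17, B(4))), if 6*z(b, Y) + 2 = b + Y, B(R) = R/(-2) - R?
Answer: -2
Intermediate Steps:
B(R) = -3*R/2 (B(R) = R*(-1/2) - R = -R/2 - R = -3*R/2)
z(b, Y) = -1/3 + Y/6 + b/6 (z(b, Y) = -1/3 + (b + Y)/6 = -1/3 + (Y + b)/6 = -1/3 + (Y/6 + b/6) = -1/3 + Y/6 + b/6)
1/(-2 + z(17, B(4))) = 1/(-2 + (-1/3 + (-3/2*4)/6 + (1/6)*17)) = 1/(-2 + (-1/3 + (1/6)*(-6) + 17/6)) = 1/(-2 + (-1/3 - 1 + 17/6)) = 1/(-2 + 3/2) = 1/(-1/2) = -2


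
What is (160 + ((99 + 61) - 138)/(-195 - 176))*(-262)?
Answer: -15546556/371 ≈ -41904.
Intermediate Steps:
(160 + ((99 + 61) - 138)/(-195 - 176))*(-262) = (160 + (160 - 138)/(-371))*(-262) = (160 + 22*(-1/371))*(-262) = (160 - 22/371)*(-262) = (59338/371)*(-262) = -15546556/371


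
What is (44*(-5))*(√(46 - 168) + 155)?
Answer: -34100 - 220*I*√122 ≈ -34100.0 - 2430.0*I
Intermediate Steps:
(44*(-5))*(√(46 - 168) + 155) = -220*(√(-122) + 155) = -220*(I*√122 + 155) = -220*(155 + I*√122) = -34100 - 220*I*√122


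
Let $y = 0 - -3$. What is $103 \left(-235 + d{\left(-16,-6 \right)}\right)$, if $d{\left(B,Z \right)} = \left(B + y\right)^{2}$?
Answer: $-6798$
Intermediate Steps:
$y = 3$ ($y = 0 + 3 = 3$)
$d{\left(B,Z \right)} = \left(3 + B\right)^{2}$ ($d{\left(B,Z \right)} = \left(B + 3\right)^{2} = \left(3 + B\right)^{2}$)
$103 \left(-235 + d{\left(-16,-6 \right)}\right) = 103 \left(-235 + \left(3 - 16\right)^{2}\right) = 103 \left(-235 + \left(-13\right)^{2}\right) = 103 \left(-235 + 169\right) = 103 \left(-66\right) = -6798$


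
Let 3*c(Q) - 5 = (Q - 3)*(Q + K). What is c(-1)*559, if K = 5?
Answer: -6149/3 ≈ -2049.7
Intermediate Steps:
c(Q) = 5/3 + (-3 + Q)*(5 + Q)/3 (c(Q) = 5/3 + ((Q - 3)*(Q + 5))/3 = 5/3 + ((-3 + Q)*(5 + Q))/3 = 5/3 + (-3 + Q)*(5 + Q)/3)
c(-1)*559 = (-10/3 + (⅓)*(-1)² + (⅔)*(-1))*559 = (-10/3 + (⅓)*1 - ⅔)*559 = (-10/3 + ⅓ - ⅔)*559 = -11/3*559 = -6149/3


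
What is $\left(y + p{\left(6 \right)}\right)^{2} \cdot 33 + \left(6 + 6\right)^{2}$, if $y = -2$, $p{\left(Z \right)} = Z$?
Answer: $672$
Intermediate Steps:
$\left(y + p{\left(6 \right)}\right)^{2} \cdot 33 + \left(6 + 6\right)^{2} = \left(-2 + 6\right)^{2} \cdot 33 + \left(6 + 6\right)^{2} = 4^{2} \cdot 33 + 12^{2} = 16 \cdot 33 + 144 = 528 + 144 = 672$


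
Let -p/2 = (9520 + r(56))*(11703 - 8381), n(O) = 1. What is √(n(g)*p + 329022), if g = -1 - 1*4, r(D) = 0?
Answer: I*√62921858 ≈ 7932.3*I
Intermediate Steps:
g = -5 (g = -1 - 4 = -5)
p = -63250880 (p = -2*(9520 + 0)*(11703 - 8381) = -19040*3322 = -2*31625440 = -63250880)
√(n(g)*p + 329022) = √(1*(-63250880) + 329022) = √(-63250880 + 329022) = √(-62921858) = I*√62921858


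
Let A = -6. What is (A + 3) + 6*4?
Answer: 21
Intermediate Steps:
(A + 3) + 6*4 = (-6 + 3) + 6*4 = -3 + 24 = 21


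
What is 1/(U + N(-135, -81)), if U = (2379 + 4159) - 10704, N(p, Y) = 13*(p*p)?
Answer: 1/232759 ≈ 4.2963e-6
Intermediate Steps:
N(p, Y) = 13*p²
U = -4166 (U = 6538 - 10704 = -4166)
1/(U + N(-135, -81)) = 1/(-4166 + 13*(-135)²) = 1/(-4166 + 13*18225) = 1/(-4166 + 236925) = 1/232759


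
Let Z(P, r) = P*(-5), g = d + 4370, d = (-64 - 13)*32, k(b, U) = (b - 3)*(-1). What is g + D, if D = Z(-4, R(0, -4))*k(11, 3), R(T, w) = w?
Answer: 1746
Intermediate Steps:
k(b, U) = 3 - b (k(b, U) = (-3 + b)*(-1) = 3 - b)
d = -2464 (d = -77*32 = -2464)
g = 1906 (g = -2464 + 4370 = 1906)
Z(P, r) = -5*P
D = -160 (D = (-5*(-4))*(3 - 1*11) = 20*(3 - 11) = 20*(-8) = -160)
g + D = 1906 - 160 = 1746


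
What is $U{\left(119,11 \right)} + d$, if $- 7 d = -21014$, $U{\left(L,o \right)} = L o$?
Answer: $4311$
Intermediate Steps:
$d = 3002$ ($d = \left(- \frac{1}{7}\right) \left(-21014\right) = 3002$)
$U{\left(119,11 \right)} + d = 119 \cdot 11 + 3002 = 1309 + 3002 = 4311$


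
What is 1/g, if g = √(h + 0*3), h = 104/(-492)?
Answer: -I*√3198/26 ≈ -2.175*I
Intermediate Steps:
h = -26/123 (h = 104*(-1/492) = -26/123 ≈ -0.21138)
g = I*√3198/123 (g = √(-26/123 + 0*3) = √(-26/123 + 0) = √(-26/123) = I*√3198/123 ≈ 0.45976*I)
1/g = 1/(I*√3198/123) = -I*√3198/26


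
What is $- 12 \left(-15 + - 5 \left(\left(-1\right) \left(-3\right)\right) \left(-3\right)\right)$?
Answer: $-360$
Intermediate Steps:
$- 12 \left(-15 + - 5 \left(\left(-1\right) \left(-3\right)\right) \left(-3\right)\right) = - 12 \left(-15 + \left(-5\right) 3 \left(-3\right)\right) = - 12 \left(-15 - -45\right) = - 12 \left(-15 + 45\right) = \left(-12\right) 30 = -360$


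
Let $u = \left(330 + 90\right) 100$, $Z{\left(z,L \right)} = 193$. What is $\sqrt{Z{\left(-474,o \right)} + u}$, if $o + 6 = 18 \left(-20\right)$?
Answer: $\sqrt{42193} \approx 205.41$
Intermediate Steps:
$o = -366$ ($o = -6 + 18 \left(-20\right) = -6 - 360 = -366$)
$u = 42000$ ($u = 420 \cdot 100 = 42000$)
$\sqrt{Z{\left(-474,o \right)} + u} = \sqrt{193 + 42000} = \sqrt{42193}$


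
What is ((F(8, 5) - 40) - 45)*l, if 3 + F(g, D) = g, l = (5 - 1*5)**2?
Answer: 0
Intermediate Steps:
l = 0 (l = (5 - 5)**2 = 0**2 = 0)
F(g, D) = -3 + g
((F(8, 5) - 40) - 45)*l = (((-3 + 8) - 40) - 45)*0 = ((5 - 40) - 45)*0 = (-35 - 45)*0 = -80*0 = 0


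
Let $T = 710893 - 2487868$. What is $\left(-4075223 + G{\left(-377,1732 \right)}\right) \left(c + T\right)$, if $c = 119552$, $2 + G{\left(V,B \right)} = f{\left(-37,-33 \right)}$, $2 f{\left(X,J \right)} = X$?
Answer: $\frac{13508804615001}{2} \approx 6.7544 \cdot 10^{12}$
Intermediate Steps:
$f{\left(X,J \right)} = \frac{X}{2}$
$G{\left(V,B \right)} = - \frac{41}{2}$ ($G{\left(V,B \right)} = -2 + \frac{1}{2} \left(-37\right) = -2 - \frac{37}{2} = - \frac{41}{2}$)
$T = -1776975$ ($T = 710893 - 2487868 = -1776975$)
$\left(-4075223 + G{\left(-377,1732 \right)}\right) \left(c + T\right) = \left(-4075223 - \frac{41}{2}\right) \left(119552 - 1776975\right) = \left(- \frac{8150487}{2}\right) \left(-1657423\right) = \frac{13508804615001}{2}$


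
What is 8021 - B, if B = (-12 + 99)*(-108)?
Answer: 17417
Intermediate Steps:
B = -9396 (B = 87*(-108) = -9396)
8021 - B = 8021 - 1*(-9396) = 8021 + 9396 = 17417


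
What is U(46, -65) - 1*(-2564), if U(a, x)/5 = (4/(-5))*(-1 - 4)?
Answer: 2584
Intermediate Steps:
U(a, x) = 20 (U(a, x) = 5*((4/(-5))*(-1 - 4)) = 5*((4*(-1/5))*(-5)) = 5*(-4/5*(-5)) = 5*4 = 20)
U(46, -65) - 1*(-2564) = 20 - 1*(-2564) = 20 + 2564 = 2584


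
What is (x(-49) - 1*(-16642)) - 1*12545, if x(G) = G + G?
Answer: 3999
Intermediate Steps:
x(G) = 2*G
(x(-49) - 1*(-16642)) - 1*12545 = (2*(-49) - 1*(-16642)) - 1*12545 = (-98 + 16642) - 12545 = 16544 - 12545 = 3999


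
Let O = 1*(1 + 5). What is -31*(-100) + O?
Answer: 3106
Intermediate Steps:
O = 6 (O = 1*6 = 6)
-31*(-100) + O = -31*(-100) + 6 = 3100 + 6 = 3106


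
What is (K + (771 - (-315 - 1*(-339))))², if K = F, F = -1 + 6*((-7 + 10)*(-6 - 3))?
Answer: 341056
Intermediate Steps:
F = -163 (F = -1 + 6*(3*(-9)) = -1 + 6*(-27) = -1 - 162 = -163)
K = -163
(K + (771 - (-315 - 1*(-339))))² = (-163 + (771 - (-315 - 1*(-339))))² = (-163 + (771 - (-315 + 339)))² = (-163 + (771 - 1*24))² = (-163 + (771 - 24))² = (-163 + 747)² = 584² = 341056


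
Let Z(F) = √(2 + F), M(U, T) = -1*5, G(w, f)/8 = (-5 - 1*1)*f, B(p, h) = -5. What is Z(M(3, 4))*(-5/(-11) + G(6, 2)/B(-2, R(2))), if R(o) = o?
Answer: 1081*I*√3/55 ≈ 34.043*I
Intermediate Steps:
G(w, f) = -48*f (G(w, f) = 8*((-5 - 1*1)*f) = 8*((-5 - 1)*f) = 8*(-6*f) = -48*f)
M(U, T) = -5
Z(M(3, 4))*(-5/(-11) + G(6, 2)/B(-2, R(2))) = √(2 - 5)*(-5/(-11) - 48*2/(-5)) = √(-3)*(-5*(-1/11) - 96*(-⅕)) = (I*√3)*(5/11 + 96/5) = (I*√3)*(1081/55) = 1081*I*√3/55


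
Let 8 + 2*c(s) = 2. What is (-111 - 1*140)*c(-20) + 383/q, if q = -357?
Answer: 268438/357 ≈ 751.93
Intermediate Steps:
c(s) = -3 (c(s) = -4 + (1/2)*2 = -4 + 1 = -3)
(-111 - 1*140)*c(-20) + 383/q = (-111 - 1*140)*(-3) + 383/(-357) = (-111 - 140)*(-3) + 383*(-1/357) = -251*(-3) - 383/357 = 753 - 383/357 = 268438/357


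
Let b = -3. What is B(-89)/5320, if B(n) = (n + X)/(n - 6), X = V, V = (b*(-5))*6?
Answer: -1/505400 ≈ -1.9786e-6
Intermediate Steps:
V = 90 (V = -3*(-5)*6 = 15*6 = 90)
X = 90
B(n) = (90 + n)/(-6 + n) (B(n) = (n + 90)/(n - 6) = (90 + n)/(-6 + n))
B(-89)/5320 = ((90 - 89)/(-6 - 89))/5320 = (1/(-95))*(1/5320) = -1/95*1*(1/5320) = -1/95*1/5320 = -1/505400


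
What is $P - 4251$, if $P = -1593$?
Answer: $-5844$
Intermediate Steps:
$P - 4251 = -1593 - 4251 = -5844$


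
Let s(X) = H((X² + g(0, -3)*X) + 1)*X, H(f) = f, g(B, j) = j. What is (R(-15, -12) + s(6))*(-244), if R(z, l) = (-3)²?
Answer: -30012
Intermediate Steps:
R(z, l) = 9
s(X) = X*(1 + X² - 3*X) (s(X) = ((X² - 3*X) + 1)*X = (1 + X² - 3*X)*X = X*(1 + X² - 3*X))
(R(-15, -12) + s(6))*(-244) = (9 + 6*(1 + 6² - 3*6))*(-244) = (9 + 6*(1 + 36 - 18))*(-244) = (9 + 6*19)*(-244) = (9 + 114)*(-244) = 123*(-244) = -30012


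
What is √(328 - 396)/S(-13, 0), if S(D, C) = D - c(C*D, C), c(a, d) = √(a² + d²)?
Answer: -2*I*√17/13 ≈ -0.63432*I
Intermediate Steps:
S(D, C) = D - √(C² + C²*D²) (S(D, C) = D - √((C*D)² + C²) = D - √(C²*D² + C²) = D - √(C² + C²*D²))
√(328 - 396)/S(-13, 0) = √(328 - 396)/(-13 - √(0²*(1 + (-13)²))) = √(-68)/(-13 - √(0*(1 + 169))) = (2*I*√17)/(-13 - √(0*170)) = (2*I*√17)/(-13 - √0) = (2*I*√17)/(-13 - 1*0) = (2*I*√17)/(-13 + 0) = (2*I*√17)/(-13) = (2*I*√17)*(-1/13) = -2*I*√17/13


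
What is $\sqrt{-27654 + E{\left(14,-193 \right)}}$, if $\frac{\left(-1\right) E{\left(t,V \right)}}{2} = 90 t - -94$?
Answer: $i \sqrt{30362} \approx 174.25 i$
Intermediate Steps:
$E{\left(t,V \right)} = -188 - 180 t$ ($E{\left(t,V \right)} = - 2 \left(90 t - -94\right) = - 2 \left(90 t + 94\right) = - 2 \left(94 + 90 t\right) = -188 - 180 t$)
$\sqrt{-27654 + E{\left(14,-193 \right)}} = \sqrt{-27654 - 2708} = \sqrt{-30362} = i \sqrt{30362}$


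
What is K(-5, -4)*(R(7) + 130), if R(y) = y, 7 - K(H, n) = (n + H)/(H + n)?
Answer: 822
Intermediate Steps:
K(H, n) = 6 (K(H, n) = 7 - (n + H)/(H + n) = 7 - (H + n)/(H + n) = 7 - 1*1 = 7 - 1 = 6)
K(-5, -4)*(R(7) + 130) = 6*(7 + 130) = 6*137 = 822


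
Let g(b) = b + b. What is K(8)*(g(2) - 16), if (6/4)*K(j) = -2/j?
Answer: 2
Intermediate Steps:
g(b) = 2*b
K(j) = -4/(3*j) (K(j) = 2*(-2/j)/3 = -4/(3*j))
K(8)*(g(2) - 16) = (-4/3/8)*(2*2 - 16) = (-4/3*1/8)*(4 - 16) = -1/6*(-12) = 2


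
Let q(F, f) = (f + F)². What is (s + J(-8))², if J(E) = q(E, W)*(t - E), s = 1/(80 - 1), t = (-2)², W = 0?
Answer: 3681212929/6241 ≈ 5.8984e+5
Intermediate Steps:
q(F, f) = (F + f)²
t = 4
s = 1/79 ≈ 0.012658
J(E) = E²*(4 - E) (J(E) = (E + 0)²*(4 - E) = E²*(4 - E))
(s + J(-8))² = (1/79 + (-8)²*(4 - 1*(-8)))² = (1/79 + 64*(4 + 8))² = (1/79 + 64*12)² = (1/79 + 768)² = (60673/79)² = 3681212929/6241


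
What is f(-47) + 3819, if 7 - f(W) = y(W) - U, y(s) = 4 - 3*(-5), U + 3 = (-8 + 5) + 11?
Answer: 3812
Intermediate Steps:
U = 5 (U = -3 + ((-8 + 5) + 11) = -3 + (-3 + 11) = -3 + 8 = 5)
y(s) = 19 (y(s) = 4 + 15 = 19)
f(W) = -7 (f(W) = 7 - (19 - 1*5) = 7 - (19 - 5) = 7 - 1*14 = 7 - 14 = -7)
f(-47) + 3819 = -7 + 3819 = 3812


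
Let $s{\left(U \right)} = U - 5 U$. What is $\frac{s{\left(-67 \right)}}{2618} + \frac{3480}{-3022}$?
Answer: $- \frac{2075186}{1977899} \approx -1.0492$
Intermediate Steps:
$s{\left(U \right)} = - 4 U$
$\frac{s{\left(-67 \right)}}{2618} + \frac{3480}{-3022} = \frac{\left(-4\right) \left(-67\right)}{2618} + \frac{3480}{-3022} = 268 \cdot \frac{1}{2618} + 3480 \left(- \frac{1}{3022}\right) = \frac{134}{1309} - \frac{1740}{1511} = - \frac{2075186}{1977899}$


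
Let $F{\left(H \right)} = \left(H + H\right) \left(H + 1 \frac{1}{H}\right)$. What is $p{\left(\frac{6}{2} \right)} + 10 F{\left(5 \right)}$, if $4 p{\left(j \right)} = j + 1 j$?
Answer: $\frac{1043}{2} \approx 521.5$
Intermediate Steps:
$p{\left(j \right)} = \frac{j}{2}$ ($p{\left(j \right)} = \frac{j + 1 j}{4} = \frac{j + j}{4} = \frac{2 j}{4} = \frac{j}{2}$)
$F{\left(H \right)} = 2 H \left(H + \frac{1}{H}\right)$
$p{\left(\frac{6}{2} \right)} + 10 F{\left(5 \right)} = \frac{6 \cdot \frac{1}{2}}{2} + 10 \left(2 + 2 \cdot 5^{2}\right) = \frac{6 \cdot \frac{1}{2}}{2} + 10 \left(2 + 2 \cdot 25\right) = \frac{1}{2} \cdot 3 + 10 \left(2 + 50\right) = \frac{3}{2} + 10 \cdot 52 = \frac{3}{2} + 520 = \frac{1043}{2}$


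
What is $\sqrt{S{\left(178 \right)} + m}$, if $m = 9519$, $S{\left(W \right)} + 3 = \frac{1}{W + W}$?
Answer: $\frac{\sqrt{301505033}}{178} \approx 97.55$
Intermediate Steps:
$S{\left(W \right)} = -3 + \frac{1}{2 W}$ ($S{\left(W \right)} = -3 + \frac{1}{W + W} = -3 + \frac{1}{2 W}$)
$\sqrt{S{\left(178 \right)} + m} = \sqrt{\left(-3 + \frac{1}{2 \cdot 178}\right) + 9519} = \sqrt{\left(-3 + \frac{1}{2} \cdot \frac{1}{178}\right) + 9519} = \sqrt{\left(-3 + \frac{1}{356}\right) + 9519} = \sqrt{- \frac{1067}{356} + 9519} = \sqrt{\frac{3387697}{356}} = \frac{\sqrt{301505033}}{178}$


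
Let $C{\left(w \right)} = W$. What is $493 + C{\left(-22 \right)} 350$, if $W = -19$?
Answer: $-6157$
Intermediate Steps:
$C{\left(w \right)} = -19$
$493 + C{\left(-22 \right)} 350 = 493 - 6650 = -6157$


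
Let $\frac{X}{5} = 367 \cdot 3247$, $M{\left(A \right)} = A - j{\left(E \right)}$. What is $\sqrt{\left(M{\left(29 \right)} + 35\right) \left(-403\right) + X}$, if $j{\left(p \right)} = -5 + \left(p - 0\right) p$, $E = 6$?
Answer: $\sqrt{5944946} \approx 2438.2$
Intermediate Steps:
$j{\left(p \right)} = -5 + p^{2}$ ($j{\left(p \right)} = -5 + \left(p + 0\right) p = -5 + p p = -5 + p^{2}$)
$M{\left(A \right)} = -31 + A$ ($M{\left(A \right)} = A - \left(-5 + 6^{2}\right) = A - \left(-5 + 36\right) = A - 31 = -31 + A$)
$X = 5958245$ ($X = 5 \cdot 367 \cdot 3247 = 5 \cdot 1191649 = 5958245$)
$\sqrt{\left(M{\left(29 \right)} + 35\right) \left(-403\right) + X} = \sqrt{\left(\left(-31 + 29\right) + 35\right) \left(-403\right) + 5958245} = \sqrt{\left(-2 + 35\right) \left(-403\right) + 5958245} = \sqrt{33 \left(-403\right) + 5958245} = \sqrt{-13299 + 5958245} = \sqrt{5944946}$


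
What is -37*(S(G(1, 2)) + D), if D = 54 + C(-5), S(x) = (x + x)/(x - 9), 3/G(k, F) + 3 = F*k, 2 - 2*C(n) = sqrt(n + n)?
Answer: -4107/2 + 37*I*sqrt(10)/2 ≈ -2053.5 + 58.502*I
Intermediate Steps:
C(n) = 1 - sqrt(2)*sqrt(n)/2 (C(n) = 1 - sqrt(n + n)/2 = 1 - sqrt(2)*sqrt(n)/2)
G(k, F) = 3/(-3 + F*k)
S(x) = 2*x/(-9 + x) (S(x) = (2*x)/(-9 + x) = 2*x/(-9 + x))
D = 55 - I*sqrt(10)/2 (D = 54 + (1 - sqrt(2)*sqrt(-5)/2) = 54 + (1 - sqrt(2)*I*sqrt(5)/2) = 54 + (1 - I*sqrt(10)/2) = 55 - I*sqrt(10)/2 ≈ 55.0 - 1.5811*I)
-37*(S(G(1, 2)) + D) = -37*(2*(3/(-3 + 2*1))/(-9 + 3/(-3 + 2*1)) + (55 - I*sqrt(10)/2)) = -37*(2*(3/(-3 + 2))/(-9 + 3/(-3 + 2)) + (55 - I*sqrt(10)/2)) = -37*(2*(3/(-1))/(-9 + 3/(-1)) + (55 - I*sqrt(10)/2)) = -37*(2*(3*(-1))/(-9 + 3*(-1)) + (55 - I*sqrt(10)/2)) = -37*(2*(-3)/(-9 - 3) + (55 - I*sqrt(10)/2)) = -37*(2*(-3)/(-12) + (55 - I*sqrt(10)/2)) = -37*(2*(-3)*(-1/12) + (55 - I*sqrt(10)/2)) = -37*(1/2 + (55 - I*sqrt(10)/2)) = -37*(111/2 - I*sqrt(10)/2) = -4107/2 + 37*I*sqrt(10)/2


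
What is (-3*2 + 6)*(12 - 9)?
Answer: 0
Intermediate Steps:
(-3*2 + 6)*(12 - 9) = (-6 + 6)*3 = 0*3 = 0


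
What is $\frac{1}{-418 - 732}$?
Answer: $- \frac{1}{1150} \approx -0.00086956$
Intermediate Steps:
$\frac{1}{-418 - 732} = \frac{1}{-1150} = - \frac{1}{1150}$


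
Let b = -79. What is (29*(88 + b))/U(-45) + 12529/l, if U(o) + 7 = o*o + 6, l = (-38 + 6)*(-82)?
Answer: 3255445/663872 ≈ 4.9037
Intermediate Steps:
l = 2624 (l = -32*(-82) = 2624)
U(o) = -1 + o² (U(o) = -7 + (o*o + 6) = -7 + (o² + 6) = -7 + (6 + o²) = -1 + o²)
(29*(88 + b))/U(-45) + 12529/l = (29*(88 - 79))/(-1 + (-45)²) + 12529/2624 = (29*9)/(-1 + 2025) + 12529*(1/2624) = 261/2024 + 12529/2624 = 3255445/663872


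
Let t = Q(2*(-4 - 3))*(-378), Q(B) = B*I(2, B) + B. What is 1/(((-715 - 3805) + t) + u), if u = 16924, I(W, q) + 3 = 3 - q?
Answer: 1/91784 ≈ 1.0895e-5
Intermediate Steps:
I(W, q) = -q (I(W, q) = -3 + (3 - q) = -q)
Q(B) = B - B² (Q(B) = B*(-B) + B = -B² + B = B - B²)
t = 79380 (t = ((2*(-4 - 3))*(1 - 2*(-4 - 3)))*(-378) = ((2*(-7))*(1 - 2*(-7)))*(-378) = -14*(1 - 1*(-14))*(-378) = -14*(1 + 14)*(-378) = -14*15*(-378) = -210*(-378) = 79380)
1/(((-715 - 3805) + t) + u) = 1/(((-715 - 3805) + 79380) + 16924) = 1/((-4520 + 79380) + 16924) = 1/(74860 + 16924) = 1/91784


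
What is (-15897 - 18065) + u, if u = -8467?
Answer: -42429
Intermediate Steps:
(-15897 - 18065) + u = (-15897 - 18065) - 8467 = -33962 - 8467 = -42429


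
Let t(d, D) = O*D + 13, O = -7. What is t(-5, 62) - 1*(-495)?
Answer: 74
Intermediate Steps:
t(d, D) = 13 - 7*D (t(d, D) = -7*D + 13 = 13 - 7*D)
t(-5, 62) - 1*(-495) = (13 - 7*62) - 1*(-495) = (13 - 434) + 495 = -421 + 495 = 74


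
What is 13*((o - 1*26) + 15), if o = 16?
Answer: 65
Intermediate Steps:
13*((o - 1*26) + 15) = 13*((16 - 1*26) + 15) = 13*((16 - 26) + 15) = 13*(-10 + 15) = 13*5 = 65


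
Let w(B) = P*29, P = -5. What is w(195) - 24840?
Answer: -24985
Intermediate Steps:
w(B) = -145 (w(B) = -5*29 = -145)
w(195) - 24840 = -145 - 24840 = -24985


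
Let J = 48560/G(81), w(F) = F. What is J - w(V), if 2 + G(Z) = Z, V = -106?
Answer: 56934/79 ≈ 720.68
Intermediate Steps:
G(Z) = -2 + Z
J = 48560/79 (J = 48560/(-2 + 81) = 48560/79 ≈ 614.68)
J - w(V) = 48560/79 - 1*(-106) = 48560/79 + 106 = 56934/79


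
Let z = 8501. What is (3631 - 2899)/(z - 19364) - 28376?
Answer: -102749740/3621 ≈ -28376.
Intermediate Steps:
(3631 - 2899)/(z - 19364) - 28376 = (3631 - 2899)/(8501 - 19364) - 28376 = 732/(-10863) - 28376 = 732*(-1/10863) - 28376 = -244/3621 - 28376 = -102749740/3621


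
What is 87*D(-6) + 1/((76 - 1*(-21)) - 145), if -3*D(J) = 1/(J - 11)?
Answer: 1375/816 ≈ 1.6850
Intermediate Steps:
D(J) = -1/(3*(-11 + J)) (D(J) = -1/(3*(J - 11)) = -1/(3*(-11 + J)))
87*D(-6) + 1/((76 - 1*(-21)) - 145) = 87*(-1/(-33 + 3*(-6))) + 1/((76 - 1*(-21)) - 145) = 87*(-1/(-33 - 18)) + 1/((76 + 21) - 145) = 87*(-1/(-51)) + 1/(97 - 145) = 87*(-1*(-1/51)) + 1/(-48) = 87*(1/51) - 1/48 = 29/17 - 1/48 = 1375/816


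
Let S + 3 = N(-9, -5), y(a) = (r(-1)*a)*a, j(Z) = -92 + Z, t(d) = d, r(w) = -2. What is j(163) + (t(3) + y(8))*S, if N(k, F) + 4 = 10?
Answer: -304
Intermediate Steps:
N(k, F) = 6 (N(k, F) = -4 + 10 = 6)
y(a) = -2*a² (y(a) = (-2*a)*a = -2*a²)
S = 3 (S = -3 + 6 = 3)
j(163) + (t(3) + y(8))*S = (-92 + 163) + (3 - 2*8²)*3 = 71 + (3 - 2*64)*3 = 71 + (3 - 128)*3 = 71 - 125*3 = 71 - 375 = -304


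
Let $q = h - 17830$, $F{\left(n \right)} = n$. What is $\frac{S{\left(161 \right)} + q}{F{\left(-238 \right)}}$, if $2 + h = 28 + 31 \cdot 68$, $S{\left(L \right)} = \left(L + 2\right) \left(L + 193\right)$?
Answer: $- \frac{21003}{119} \approx -176.5$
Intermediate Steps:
$S{\left(L \right)} = \left(2 + L\right) \left(193 + L\right)$
$h = 2134$ ($h = -2 + \left(28 + 31 \cdot 68\right) = -2 + \left(28 + 2108\right) = -2 + 2136 = 2134$)
$q = -15696$ ($q = 2134 - 17830 = -15696$)
$\frac{S{\left(161 \right)} + q}{F{\left(-238 \right)}} = \frac{\left(386 + 161^{2} + 195 \cdot 161\right) - 15696}{-238} = \left(\left(386 + 25921 + 31395\right) - 15696\right) \left(- \frac{1}{238}\right) = \left(57702 - 15696\right) \left(- \frac{1}{238}\right) = 42006 \left(- \frac{1}{238}\right) = - \frac{21003}{119}$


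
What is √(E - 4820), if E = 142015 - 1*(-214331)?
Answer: 7*√7174 ≈ 592.90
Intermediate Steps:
E = 356346 (E = 142015 + 214331 = 356346)
√(E - 4820) = √(356346 - 4820) = √351526 = 7*√7174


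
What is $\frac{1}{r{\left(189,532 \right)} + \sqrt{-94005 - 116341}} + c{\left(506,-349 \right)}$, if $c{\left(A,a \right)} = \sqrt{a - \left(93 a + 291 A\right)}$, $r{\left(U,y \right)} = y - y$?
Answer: $i \left(\sqrt{115138} - \frac{\sqrt{210346}}{210346}\right) \approx 339.32 i$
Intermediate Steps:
$r{\left(U,y \right)} = 0$
$c{\left(A,a \right)} = \sqrt{- 291 A - 92 a}$
$\frac{1}{r{\left(189,532 \right)} + \sqrt{-94005 - 116341}} + c{\left(506,-349 \right)} = \frac{1}{0 + \sqrt{-94005 - 116341}} + \sqrt{\left(-291\right) 506 - -32108} = \frac{1}{0 + \sqrt{-210346}} + \sqrt{-147246 + 32108} = \frac{1}{0 + i \sqrt{210346}} + \sqrt{-115138} = \frac{1}{i \sqrt{210346}} + i \sqrt{115138} = - \frac{i \sqrt{210346}}{210346} + i \sqrt{115138} = i \sqrt{115138} - \frac{i \sqrt{210346}}{210346}$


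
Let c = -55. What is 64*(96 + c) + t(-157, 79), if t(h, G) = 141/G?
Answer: 207437/79 ≈ 2625.8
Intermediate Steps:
64*(96 + c) + t(-157, 79) = 64*(96 - 55) + 141/79 = 64*41 + 141*(1/79) = 2624 + 141/79 = 207437/79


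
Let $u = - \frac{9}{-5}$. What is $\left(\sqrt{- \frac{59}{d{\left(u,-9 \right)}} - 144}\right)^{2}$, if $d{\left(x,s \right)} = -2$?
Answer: $- \frac{229}{2} \approx -114.5$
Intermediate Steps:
$u = \frac{9}{5}$ ($u = \left(-9\right) \left(- \frac{1}{5}\right) = \frac{9}{5} \approx 1.8$)
$\left(\sqrt{- \frac{59}{d{\left(u,-9 \right)}} - 144}\right)^{2} = \left(\sqrt{- \frac{59}{-2} - 144}\right)^{2} = \left(\sqrt{\left(-59\right) \left(- \frac{1}{2}\right) - 144}\right)^{2} = \left(\sqrt{\frac{59}{2} - 144}\right)^{2} = \left(\sqrt{- \frac{229}{2}}\right)^{2} = \left(\frac{i \sqrt{458}}{2}\right)^{2} = - \frac{229}{2}$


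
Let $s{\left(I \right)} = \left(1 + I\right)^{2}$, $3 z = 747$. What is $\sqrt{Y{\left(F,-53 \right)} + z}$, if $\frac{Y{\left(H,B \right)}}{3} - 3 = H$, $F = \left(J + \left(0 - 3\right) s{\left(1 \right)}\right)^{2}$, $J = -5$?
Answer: $15 \sqrt{5} \approx 33.541$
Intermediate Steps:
$z = 249$ ($z = \frac{1}{3} \cdot 747 = 249$)
$F = 289$ ($F = \left(-5 + \left(0 - 3\right) \left(1 + 1\right)^{2}\right)^{2} = \left(-5 - 3 \cdot 2^{2}\right)^{2} = \left(-5 - 12\right)^{2} = \left(-17\right)^{2} = 289$)
$Y{\left(H,B \right)} = 9 + 3 H$
$\sqrt{Y{\left(F,-53 \right)} + z} = \sqrt{\left(9 + 3 \cdot 289\right) + 249} = \sqrt{\left(9 + 867\right) + 249} = \sqrt{876 + 249} = \sqrt{1125} = 15 \sqrt{5}$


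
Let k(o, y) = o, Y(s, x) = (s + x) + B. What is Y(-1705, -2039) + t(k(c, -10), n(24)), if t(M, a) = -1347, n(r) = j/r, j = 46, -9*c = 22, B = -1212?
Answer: -6303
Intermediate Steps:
c = -22/9 (c = -1/9*22 = -22/9 ≈ -2.4444)
Y(s, x) = -1212 + s + x (Y(s, x) = (s + x) - 1212 = -1212 + s + x)
n(r) = 46/r
Y(-1705, -2039) + t(k(c, -10), n(24)) = (-1212 - 1705 - 2039) - 1347 = -4956 - 1347 = -6303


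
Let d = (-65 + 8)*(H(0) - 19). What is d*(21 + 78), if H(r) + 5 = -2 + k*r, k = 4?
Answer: 146718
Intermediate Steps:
H(r) = -7 + 4*r (H(r) = -5 + (-2 + 4*r) = -7 + 4*r)
d = 1482 (d = (-65 + 8)*((-7 + 4*0) - 19) = -57*((-7 + 0) - 19) = -57*(-7 - 19) = -57*(-26) = 1482)
d*(21 + 78) = 1482*(21 + 78) = 1482*99 = 146718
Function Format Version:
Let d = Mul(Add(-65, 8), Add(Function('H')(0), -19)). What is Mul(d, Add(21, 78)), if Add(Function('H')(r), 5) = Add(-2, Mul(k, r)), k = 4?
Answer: 146718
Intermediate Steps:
Function('H')(r) = Add(-7, Mul(4, r)) (Function('H')(r) = Add(-5, Add(-2, Mul(4, r))) = Add(-7, Mul(4, r)))
d = 1482 (d = Mul(Add(-65, 8), Add(Add(-7, Mul(4, 0)), -19)) = Mul(-57, Add(Add(-7, 0), -19)) = Mul(-57, Add(-7, -19)) = Mul(-57, -26) = 1482)
Mul(d, Add(21, 78)) = Mul(1482, Add(21, 78)) = Mul(1482, 99) = 146718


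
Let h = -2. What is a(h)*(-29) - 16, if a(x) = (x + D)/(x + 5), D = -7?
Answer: 71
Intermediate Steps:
a(x) = (-7 + x)/(5 + x) (a(x) = (x - 7)/(x + 5) = (-7 + x)/(5 + x))
a(h)*(-29) - 16 = ((-7 - 2)/(5 - 2))*(-29) - 16 = (-9/3)*(-29) - 16 = ((1/3)*(-9))*(-29) - 16 = -3*(-29) - 16 = 87 - 16 = 71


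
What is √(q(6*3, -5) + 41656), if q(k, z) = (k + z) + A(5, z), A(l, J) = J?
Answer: 8*√651 ≈ 204.12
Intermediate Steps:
q(k, z) = k + 2*z (q(k, z) = (k + z) + z = k + 2*z)
√(q(6*3, -5) + 41656) = √((6*3 + 2*(-5)) + 41656) = √((18 - 10) + 41656) = √(8 + 41656) = √41664 = 8*√651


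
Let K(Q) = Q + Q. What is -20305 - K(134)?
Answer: -20573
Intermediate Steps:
K(Q) = 2*Q
-20305 - K(134) = -20305 - 2*134 = -20305 - 1*268 = -20305 - 268 = -20573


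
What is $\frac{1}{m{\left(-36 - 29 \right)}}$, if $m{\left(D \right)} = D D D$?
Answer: $- \frac{1}{274625} \approx -3.6413 \cdot 10^{-6}$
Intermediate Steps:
$m{\left(D \right)} = D^{3}$ ($m{\left(D \right)} = D^{2} D = D^{3}$)
$\frac{1}{m{\left(-36 - 29 \right)}} = \frac{1}{\left(-36 - 29\right)^{3}} = \frac{1}{\left(-65\right)^{3}} = \frac{1}{-274625} = - \frac{1}{274625}$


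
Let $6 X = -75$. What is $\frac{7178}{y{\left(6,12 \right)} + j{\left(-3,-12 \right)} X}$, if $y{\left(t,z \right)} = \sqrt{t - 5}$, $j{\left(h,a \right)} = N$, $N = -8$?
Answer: $\frac{7178}{101} \approx 71.069$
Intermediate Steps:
$j{\left(h,a \right)} = -8$
$X = - \frac{25}{2}$ ($X = \frac{1}{6} \left(-75\right) = - \frac{25}{2} \approx -12.5$)
$y{\left(t,z \right)} = \sqrt{-5 + t}$
$\frac{7178}{y{\left(6,12 \right)} + j{\left(-3,-12 \right)} X} = \frac{7178}{\sqrt{-5 + 6} - -100} = \frac{7178}{\sqrt{1} + 100} = \frac{7178}{1 + 100} = \frac{7178}{101}$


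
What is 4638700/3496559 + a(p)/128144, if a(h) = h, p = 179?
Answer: 54095223351/40733005136 ≈ 1.3280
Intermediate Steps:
4638700/3496559 + a(p)/128144 = 4638700/3496559 + 179/128144 = 4638700*(1/3496559) + 179*(1/128144) = 421700/317869 + 179/128144 = 54095223351/40733005136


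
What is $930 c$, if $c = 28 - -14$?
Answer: $39060$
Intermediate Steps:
$c = 42$ ($c = 28 + 14 = 42$)
$930 c = 930 \cdot 42 = 39060$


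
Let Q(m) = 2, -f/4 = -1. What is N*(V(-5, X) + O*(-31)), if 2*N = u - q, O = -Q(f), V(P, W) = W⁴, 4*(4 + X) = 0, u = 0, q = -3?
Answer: 477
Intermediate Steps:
f = 4 (f = -4*(-1) = 4)
X = -4 (X = -4 + (¼)*0 = -4 + 0 = -4)
O = -2 (O = -1*2 = -2)
N = 3/2 (N = (0 - 1*(-3))/2 = (0 + 3)/2 = (½)*3 = 3/2 ≈ 1.5000)
N*(V(-5, X) + O*(-31)) = 3*((-4)⁴ - 2*(-31))/2 = 3*(256 + 62)/2 = (3/2)*318 = 477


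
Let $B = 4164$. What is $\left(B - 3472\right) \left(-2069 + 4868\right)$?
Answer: $1936908$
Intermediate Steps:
$\left(B - 3472\right) \left(-2069 + 4868\right) = \left(4164 - 3472\right) \left(-2069 + 4868\right) = 692 \cdot 2799 = 1936908$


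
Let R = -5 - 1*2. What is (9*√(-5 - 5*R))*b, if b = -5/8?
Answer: -45*√30/8 ≈ -30.809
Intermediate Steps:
R = -7 (R = -5 - 2 = -7)
b = -5/8 (b = -5*⅛ = -5/8 ≈ -0.62500)
(9*√(-5 - 5*R))*b = (9*√(-5 - 5*(-7)))*(-5/8) = (9*√(-5 + 35))*(-5/8) = (9*√30)*(-5/8) = -45*√30/8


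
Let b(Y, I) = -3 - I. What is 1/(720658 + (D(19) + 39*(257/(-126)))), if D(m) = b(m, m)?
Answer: 42/30263371 ≈ 1.3878e-6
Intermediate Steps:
D(m) = -3 - m
1/(720658 + (D(19) + 39*(257/(-126)))) = 1/(720658 + ((-3 - 1*19) + 39*(257/(-126)))) = 1/(720658 + ((-3 - 19) + 39*(257*(-1/126)))) = 1/(720658 + (-22 + 39*(-257/126))) = 1/(720658 + (-22 - 3341/42)) = 1/(720658 - 4265/42) = 1/(30263371/42) = 42/30263371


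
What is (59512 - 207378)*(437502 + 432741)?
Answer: -128679351438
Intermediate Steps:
(59512 - 207378)*(437502 + 432741) = -147866*870243 = -128679351438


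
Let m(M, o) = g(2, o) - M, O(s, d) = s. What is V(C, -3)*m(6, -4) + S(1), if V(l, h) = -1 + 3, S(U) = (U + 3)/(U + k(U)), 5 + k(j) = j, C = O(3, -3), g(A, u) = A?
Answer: -28/3 ≈ -9.3333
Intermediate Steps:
C = 3
k(j) = -5 + j
S(U) = (3 + U)/(-5 + 2*U) (S(U) = (U + 3)/(U + (-5 + U)) = (3 + U)/(-5 + 2*U))
V(l, h) = 2
m(M, o) = 2 - M
V(C, -3)*m(6, -4) + S(1) = 2*(2 - 1*6) + (3 + 1)/(-5 + 2*1) = 2*(2 - 6) + 4/(-5 + 2) = 2*(-4) + 4/(-3) = -8 - 1/3*4 = -8 - 4/3 = -28/3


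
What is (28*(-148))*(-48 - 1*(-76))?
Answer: -116032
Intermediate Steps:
(28*(-148))*(-48 - 1*(-76)) = -4144*(-48 + 76) = -4144*28 = -116032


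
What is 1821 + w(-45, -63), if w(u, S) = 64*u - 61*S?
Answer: 2784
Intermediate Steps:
w(u, S) = -61*S + 64*u
1821 + w(-45, -63) = 1821 + (-61*(-63) + 64*(-45)) = 1821 + (3843 - 2880) = 1821 + 963 = 2784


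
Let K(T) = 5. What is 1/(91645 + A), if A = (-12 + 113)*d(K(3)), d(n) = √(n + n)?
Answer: 18329/1679740803 - 101*√10/8398704015 ≈ 1.0874e-5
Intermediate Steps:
d(n) = √2*√n (d(n) = √(2*n) = √2*√n)
A = 101*√10 (A = (-12 + 113)*(√2*√5) = 101*√10 ≈ 319.39)
1/(91645 + A) = 1/(91645 + 101*√10)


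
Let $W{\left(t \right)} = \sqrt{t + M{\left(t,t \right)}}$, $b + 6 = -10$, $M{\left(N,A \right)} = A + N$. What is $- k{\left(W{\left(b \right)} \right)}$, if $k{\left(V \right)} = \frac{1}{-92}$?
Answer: $\frac{1}{92} \approx 0.01087$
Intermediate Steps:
$b = -16$ ($b = -6 - 10 = -16$)
$W{\left(t \right)} = \sqrt{3} \sqrt{t}$ ($W{\left(t \right)} = \sqrt{t + \left(t + t\right)} = \sqrt{t + 2 t} = \sqrt{3 t} = \sqrt{3} \sqrt{t}$)
$k{\left(V \right)} = - \frac{1}{92}$
$- k{\left(W{\left(b \right)} \right)} = \left(-1\right) \left(- \frac{1}{92}\right) = \frac{1}{92}$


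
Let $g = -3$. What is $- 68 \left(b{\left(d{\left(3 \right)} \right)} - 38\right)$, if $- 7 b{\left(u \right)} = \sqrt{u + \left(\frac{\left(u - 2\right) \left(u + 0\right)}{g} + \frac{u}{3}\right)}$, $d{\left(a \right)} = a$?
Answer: $2584 + \frac{68 \sqrt{3}}{7} \approx 2600.8$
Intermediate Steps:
$b{\left(u \right)} = - \frac{\sqrt{\frac{4 u}{3} - \frac{u \left(-2 + u\right)}{3}}}{7}$ ($b{\left(u \right)} = - \frac{\sqrt{u + \left(\frac{\left(u - 2\right) \left(u + 0\right)}{-3} + \frac{u}{3}\right)}}{7} = - \frac{\sqrt{u + \left(\left(-2 + u\right) u \left(- \frac{1}{3}\right) + u \frac{1}{3}\right)}}{7} = - \frac{\sqrt{u + \left(u \left(-2 + u\right) \left(- \frac{1}{3}\right) + \frac{u}{3}\right)}}{7} = - \frac{\sqrt{u - \left(- \frac{u}{3} + \frac{u \left(-2 + u\right)}{3}\right)}}{7} = - \frac{\sqrt{\frac{4 u}{3} - \frac{u \left(-2 + u\right)}{3}}}{7}$)
$- 68 \left(b{\left(d{\left(3 \right)} \right)} - 38\right) = - 68 \left(- \frac{\sqrt{3} \sqrt{\left(-1\right) 3 \left(-6 + 3\right)}}{21} - 38\right) = - 68 \left(- \frac{\sqrt{3} \sqrt{\left(-1\right) 3 \left(-3\right)}}{21} - 38\right) = - 68 \left(- \frac{\sqrt{3} \sqrt{9}}{21} - 38\right) = - 68 \left(\left(- \frac{1}{21}\right) \sqrt{3} \cdot 3 - 38\right) = - 68 \left(- \frac{\sqrt{3}}{7} - 38\right) = - 68 \left(-38 - \frac{\sqrt{3}}{7}\right) = 2584 + \frac{68 \sqrt{3}}{7}$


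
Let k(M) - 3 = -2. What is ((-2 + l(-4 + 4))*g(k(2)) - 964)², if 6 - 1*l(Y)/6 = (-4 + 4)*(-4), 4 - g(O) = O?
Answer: 743044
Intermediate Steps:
k(M) = 1 (k(M) = 3 - 2 = 1)
g(O) = 4 - O
l(Y) = 36 (l(Y) = 36 - 6*(-4 + 4)*(-4) = 36 - 0*(-4) = 36 - 6*0 = 36 + 0 = 36)
((-2 + l(-4 + 4))*g(k(2)) - 964)² = ((-2 + 36)*(4 - 1*1) - 964)² = (34*(4 - 1) - 964)² = (34*3 - 964)² = (102 - 964)² = (-862)² = 743044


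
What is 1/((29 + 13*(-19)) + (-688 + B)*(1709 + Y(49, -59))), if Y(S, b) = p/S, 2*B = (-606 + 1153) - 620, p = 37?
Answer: -7/8672549 ≈ -8.0714e-7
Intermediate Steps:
B = -73/2 (B = ((-606 + 1153) - 620)/2 = (547 - 620)/2 = (1/2)*(-73) = -73/2 ≈ -36.500)
Y(S, b) = 37/S
1/((29 + 13*(-19)) + (-688 + B)*(1709 + Y(49, -59))) = 1/((29 + 13*(-19)) + (-688 - 73/2)*(1709 + 37/49)) = 1/((29 - 247) - 1449*(1709 + 37*(1/49))/2) = 1/(-218 - 1449*(1709 + 37/49)/2) = 1/(-218 - 1449/2*83778/49) = 1/(-218 - 8671023/7) = 1/(-8672549/7) = -7/8672549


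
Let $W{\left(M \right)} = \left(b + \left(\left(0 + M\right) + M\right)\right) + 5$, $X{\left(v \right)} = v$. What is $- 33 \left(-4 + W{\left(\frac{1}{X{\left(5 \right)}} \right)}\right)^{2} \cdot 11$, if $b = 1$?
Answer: $- \frac{52272}{25} \approx -2090.9$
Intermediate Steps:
$W{\left(M \right)} = 6 + 2 M$ ($W{\left(M \right)} = \left(1 + \left(\left(0 + M\right) + M\right)\right) + 5 = \left(1 + \left(M + M\right)\right) + 5 = \left(1 + 2 M\right) + 5 = 6 + 2 M$)
$- 33 \left(-4 + W{\left(\frac{1}{X{\left(5 \right)}} \right)}\right)^{2} \cdot 11 = - 33 \left(-4 + \left(6 + \frac{2}{5}\right)\right)^{2} \cdot 11 = - 33 \left(-4 + \frac{32}{5}\right)^{2} \cdot 11 = - 33 \left(\frac{12}{5}\right)^{2} \cdot 11 = \left(-33\right) \frac{144}{25} \cdot 11 = \left(- \frac{4752}{25}\right) 11 = - \frac{52272}{25}$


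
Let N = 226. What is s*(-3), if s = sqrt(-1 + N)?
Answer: -45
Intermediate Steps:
s = 15 (s = sqrt(-1 + 226) = sqrt(225) = 15)
s*(-3) = 15*(-3) = -45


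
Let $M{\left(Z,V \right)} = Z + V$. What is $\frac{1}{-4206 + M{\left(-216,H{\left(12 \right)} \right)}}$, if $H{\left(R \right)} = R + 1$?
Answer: $- \frac{1}{4409} \approx -0.00022681$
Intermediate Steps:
$H{\left(R \right)} = 1 + R$
$M{\left(Z,V \right)} = V + Z$
$\frac{1}{-4206 + M{\left(-216,H{\left(12 \right)} \right)}} = \frac{1}{-4206 + \left(\left(1 + 12\right) - 216\right)} = \frac{1}{-4206 + \left(13 - 216\right)} = \frac{1}{-4206 - 203} = \frac{1}{-4409} = - \frac{1}{4409}$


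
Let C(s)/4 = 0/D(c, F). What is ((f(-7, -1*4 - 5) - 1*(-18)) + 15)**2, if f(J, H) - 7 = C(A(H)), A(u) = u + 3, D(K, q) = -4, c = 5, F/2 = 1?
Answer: 1600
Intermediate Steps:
F = 2 (F = 2*1 = 2)
A(u) = 3 + u
C(s) = 0 (C(s) = 4*(0/(-4)) = 4*(0*(-1/4)) = 4*0 = 0)
f(J, H) = 7 (f(J, H) = 7 + 0 = 7)
((f(-7, -1*4 - 5) - 1*(-18)) + 15)**2 = ((7 - 1*(-18)) + 15)**2 = ((7 + 18) + 15)**2 = (25 + 15)**2 = 40**2 = 1600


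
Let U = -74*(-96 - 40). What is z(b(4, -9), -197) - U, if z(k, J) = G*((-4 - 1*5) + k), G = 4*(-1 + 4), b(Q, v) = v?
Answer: -10280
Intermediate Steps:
G = 12 (G = 4*3 = 12)
z(k, J) = -108 + 12*k (z(k, J) = 12*((-4 - 1*5) + k) = 12*((-4 - 5) + k) = 12*(-9 + k) = -108 + 12*k)
U = 10064 (U = -74*(-136) = 10064)
z(b(4, -9), -197) - U = (-108 + 12*(-9)) - 1*10064 = (-108 - 108) - 10064 = -216 - 10064 = -10280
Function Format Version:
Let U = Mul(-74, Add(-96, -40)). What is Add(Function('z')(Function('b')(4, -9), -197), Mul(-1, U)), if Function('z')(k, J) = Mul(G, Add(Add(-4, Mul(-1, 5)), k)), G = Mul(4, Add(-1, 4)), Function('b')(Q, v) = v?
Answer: -10280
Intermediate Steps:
G = 12 (G = Mul(4, 3) = 12)
Function('z')(k, J) = Add(-108, Mul(12, k)) (Function('z')(k, J) = Mul(12, Add(Add(-4, Mul(-1, 5)), k)) = Mul(12, Add(Add(-4, -5), k)) = Mul(12, Add(-9, k)) = Add(-108, Mul(12, k)))
U = 10064 (U = Mul(-74, -136) = 10064)
Add(Function('z')(Function('b')(4, -9), -197), Mul(-1, U)) = Add(Add(-108, Mul(12, -9)), Mul(-1, 10064)) = Add(Add(-108, -108), -10064) = Add(-216, -10064) = -10280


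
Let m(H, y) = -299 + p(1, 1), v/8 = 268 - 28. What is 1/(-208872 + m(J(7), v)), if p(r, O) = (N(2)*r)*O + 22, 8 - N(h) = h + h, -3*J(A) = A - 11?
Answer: -1/209145 ≈ -4.7814e-6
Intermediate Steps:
J(A) = 11/3 - A/3 (J(A) = -(A - 11)/3 = -(-11 + A)/3 = 11/3 - A/3)
N(h) = 8 - 2*h (N(h) = 8 - (h + h) = 8 - 2*h)
v = 1920 (v = 8*(268 - 28) = 8*240 = 1920)
p(r, O) = 22 + 4*O*r (p(r, O) = ((8 - 2*2)*r)*O + 22 = ((8 - 4)*r)*O + 22 = (4*r)*O + 22 = 4*O*r + 22 = 22 + 4*O*r)
m(H, y) = -273 (m(H, y) = -299 + (22 + 4*1*1) = -299 + (22 + 4) = -299 + 26 = -273)
1/(-208872 + m(J(7), v)) = 1/(-208872 - 273) = 1/(-209145) = -1/209145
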